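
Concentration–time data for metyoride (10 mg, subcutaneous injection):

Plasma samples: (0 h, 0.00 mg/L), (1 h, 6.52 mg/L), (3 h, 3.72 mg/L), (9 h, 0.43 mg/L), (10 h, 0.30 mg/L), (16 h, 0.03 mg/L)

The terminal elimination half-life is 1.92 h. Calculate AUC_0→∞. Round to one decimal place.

Trapezoidal AUC_0→16:
  [0→1]: (0.00+6.52)/2 × 1 = 3.26
  [1→3]: (6.52+3.72)/2 × 2 = 10.24
  [3→9]: (3.72+0.43)/2 × 6 = 12.45
  [9→10]: (0.43+0.30)/2 × 1 = 0.365
  [10→16]: (0.30+0.03)/2 × 6 = 0.99
  Sum = 27.305 mg/L·h
k_e = ln2 / t½ = 0.693147 / 1.92 = 0.3610 h^-1
Extrapolated tail: C_last / k_e = 0.03 / 0.361 = 0.083
AUC_0→∞ = 27.305 + 0.083 = 27.388 mg/L·h

AUC = 27.4 mg/L·h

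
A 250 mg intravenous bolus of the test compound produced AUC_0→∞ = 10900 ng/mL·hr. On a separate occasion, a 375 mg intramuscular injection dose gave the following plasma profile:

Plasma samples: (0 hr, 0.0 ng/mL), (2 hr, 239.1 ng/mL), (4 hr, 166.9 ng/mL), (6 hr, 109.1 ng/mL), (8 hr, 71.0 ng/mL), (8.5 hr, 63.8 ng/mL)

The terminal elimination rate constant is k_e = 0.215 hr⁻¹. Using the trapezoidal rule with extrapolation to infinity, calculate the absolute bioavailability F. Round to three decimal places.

F = 0.088

Trapezoidal AUC_0→8.5 (intramuscular injection):
  [0→2]: (0.0+239.1)/2 × 2 = 239.1
  [2→4]: (239.1+166.9)/2 × 2 = 406.0
  [4→6]: (166.9+109.1)/2 × 2 = 276.0
  [6→8]: (109.1+71.0)/2 × 2 = 180.1
  [8→8.5]: (71.0+63.8)/2 × 0.5 = 33.7
  Sum = 1134.9 ng/mL·hr
Tail: C_last/k_e = 63.8/0.215 = 296.744
AUC_0→∞ (intramuscular injection) = 1134.9 + 296.744 = 1431.644 ng/mL·hr
F = (AUC_ev/D_ev)/(AUC_iv/D_iv) = (1431.644/375)/(10900/250) = 3.81772/43.6 = 0.0876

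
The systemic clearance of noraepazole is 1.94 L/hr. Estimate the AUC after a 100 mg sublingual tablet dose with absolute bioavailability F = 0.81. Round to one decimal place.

AUC = 41.8 mg/L·hr

AUC_0→∞ = F × Dose / CL
        = 0.81 × 100 / 1.94 = 41.7526 mg/L·hr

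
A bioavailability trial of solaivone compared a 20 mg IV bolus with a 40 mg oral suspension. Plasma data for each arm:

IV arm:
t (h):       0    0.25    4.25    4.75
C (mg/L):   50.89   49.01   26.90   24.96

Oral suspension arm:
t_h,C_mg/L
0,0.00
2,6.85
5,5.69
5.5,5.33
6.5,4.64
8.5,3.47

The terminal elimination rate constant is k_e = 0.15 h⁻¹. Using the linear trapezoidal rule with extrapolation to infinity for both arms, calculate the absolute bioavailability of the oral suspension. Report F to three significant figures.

Trapezoidal AUC_0→4.75 (IV):
  [0→0.25]: (50.89+49.01)/2 × 0.25 = 12.4875
  [0.25→4.25]: (49.01+26.90)/2 × 4 = 151.82
  [4.25→4.75]: (26.90+24.96)/2 × 0.5 = 12.965
  Sum = 177.2725 mg/L·h
IV tail: 24.96/0.15 = 166.400; AUC_iv,0→∞ = 177.2725 + 166.400 = 343.6725 mg/L·h
Trapezoidal AUC_0→8.5 (oral suspension):
  [0→2]: (0.00+6.85)/2 × 2 = 6.85
  [2→5]: (6.85+5.69)/2 × 3 = 18.81
  [5→5.5]: (5.69+5.33)/2 × 0.5 = 2.755
  [5.5→6.5]: (5.33+4.64)/2 × 1 = 4.985
  [6.5→8.5]: (4.64+3.47)/2 × 2 = 8.11
  Sum = 41.51 mg/L·h
oral suspension tail: 3.47/0.15 = 23.133; AUC_ev,0→∞ = 41.51 + 23.133 = 64.643 mg/L·h
F = (AUC_ev/D_ev)/(AUC_iv/D_iv) = (64.643/40)/(343.6725/20) = 1.616075/17.183625 = 0.0940

F = 0.0940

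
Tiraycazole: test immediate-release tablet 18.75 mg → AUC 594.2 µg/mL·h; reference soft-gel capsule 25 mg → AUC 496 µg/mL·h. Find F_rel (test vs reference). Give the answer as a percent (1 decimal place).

F_rel = 159.7%

F_rel = (AUC_test/D_test) / (AUC_ref/D_ref)
      = (594.2/18.75) / (496/25)
      = 31.6907 / 19.84 = 1.5973 = 159.73%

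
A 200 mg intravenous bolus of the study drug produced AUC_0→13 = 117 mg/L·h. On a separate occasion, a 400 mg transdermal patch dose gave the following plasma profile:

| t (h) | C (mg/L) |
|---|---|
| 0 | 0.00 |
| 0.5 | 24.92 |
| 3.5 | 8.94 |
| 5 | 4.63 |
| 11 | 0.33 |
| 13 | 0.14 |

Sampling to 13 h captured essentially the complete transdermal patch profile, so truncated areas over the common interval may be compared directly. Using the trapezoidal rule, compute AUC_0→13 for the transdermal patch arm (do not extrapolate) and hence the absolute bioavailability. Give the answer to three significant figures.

F = 0.353

Trapezoidal AUC_0→13 (transdermal patch):
  [0→0.5]: (0.00+24.92)/2 × 0.5 = 6.23
  [0.5→3.5]: (24.92+8.94)/2 × 3 = 50.79
  [3.5→5]: (8.94+4.63)/2 × 1.5 = 10.1775
  [5→11]: (4.63+0.33)/2 × 6 = 14.88
  [11→13]: (0.33+0.14)/2 × 2 = 0.47
  Sum = 82.5475 mg/L·h
F = (AUC_ev/D_ev)/(AUC_iv/D_iv) = (82.5475/400)/(117/200) = 0.20636875/0.585 = 0.3528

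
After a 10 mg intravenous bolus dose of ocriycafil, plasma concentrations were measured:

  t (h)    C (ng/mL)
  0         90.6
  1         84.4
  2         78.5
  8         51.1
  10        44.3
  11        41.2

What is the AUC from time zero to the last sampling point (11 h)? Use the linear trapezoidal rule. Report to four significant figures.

AUC = 695.9 ng/mL·h

Trapezoidal AUC_0→11:
  [0→1]: (90.6+84.4)/2 × 1 = 87.5
  [1→2]: (84.4+78.5)/2 × 1 = 81.45
  [2→8]: (78.5+51.1)/2 × 6 = 388.8
  [8→10]: (51.1+44.3)/2 × 2 = 95.4
  [10→11]: (44.3+41.2)/2 × 1 = 42.75
  Sum = 695.9 ng/mL·h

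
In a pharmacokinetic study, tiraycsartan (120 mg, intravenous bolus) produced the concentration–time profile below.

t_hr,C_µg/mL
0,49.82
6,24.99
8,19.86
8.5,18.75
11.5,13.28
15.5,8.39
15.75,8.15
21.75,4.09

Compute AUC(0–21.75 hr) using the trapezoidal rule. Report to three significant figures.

AUC = 409 µg/mL·hr

Trapezoidal AUC_0→21.75:
  [0→6]: (49.82+24.99)/2 × 6 = 224.43
  [6→8]: (24.99+19.86)/2 × 2 = 44.85
  [8→8.5]: (19.86+18.75)/2 × 0.5 = 9.6525
  [8.5→11.5]: (18.75+13.28)/2 × 3 = 48.045
  [11.5→15.5]: (13.28+8.39)/2 × 4 = 43.34
  [15.5→15.75]: (8.39+8.15)/2 × 0.25 = 2.0675
  [15.75→21.75]: (8.15+4.09)/2 × 6 = 36.72
  Sum = 409.105 µg/mL·hr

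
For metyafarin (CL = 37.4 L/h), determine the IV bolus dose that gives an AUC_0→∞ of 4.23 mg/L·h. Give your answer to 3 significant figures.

Dose_iv = CL × AUC_0→∞
     = 37.4 × 4.23 = 158.202 mg

Dose = 158 mg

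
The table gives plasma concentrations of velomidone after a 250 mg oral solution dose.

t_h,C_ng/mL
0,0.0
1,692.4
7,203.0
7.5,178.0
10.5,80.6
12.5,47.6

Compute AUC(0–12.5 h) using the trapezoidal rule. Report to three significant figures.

Trapezoidal AUC_0→12.5:
  [0→1]: (0.0+692.4)/2 × 1 = 346.2
  [1→7]: (692.4+203.0)/2 × 6 = 2686.2
  [7→7.5]: (203.0+178.0)/2 × 0.5 = 95.25
  [7.5→10.5]: (178.0+80.6)/2 × 3 = 387.9
  [10.5→12.5]: (80.6+47.6)/2 × 2 = 128.2
  Sum = 3643.75 ng/mL·h

AUC = 3640 ng/mL·h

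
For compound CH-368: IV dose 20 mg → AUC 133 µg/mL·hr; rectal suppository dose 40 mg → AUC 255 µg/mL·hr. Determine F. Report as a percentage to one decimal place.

F = (AUC_ev / D_ev) / (AUC_iv / D_iv)
  = (255/40) / (133/20)
  = 6.375 / 6.65 = 0.9586
  = 95.86%

F = 95.9%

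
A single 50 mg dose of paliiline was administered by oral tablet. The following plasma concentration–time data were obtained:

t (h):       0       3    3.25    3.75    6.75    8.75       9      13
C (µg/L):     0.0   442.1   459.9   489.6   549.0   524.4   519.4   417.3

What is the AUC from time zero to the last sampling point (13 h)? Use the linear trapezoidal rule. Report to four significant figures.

Trapezoidal AUC_0→13:
  [0→3]: (0.0+442.1)/2 × 3 = 663.15
  [3→3.25]: (442.1+459.9)/2 × 0.25 = 112.75
  [3.25→3.75]: (459.9+489.6)/2 × 0.5 = 237.375
  [3.75→6.75]: (489.6+549.0)/2 × 3 = 1557.9
  [6.75→8.75]: (549.0+524.4)/2 × 2 = 1073.4
  [8.75→9]: (524.4+519.4)/2 × 0.25 = 130.475
  [9→13]: (519.4+417.3)/2 × 4 = 1873.4
  Sum = 5648.45 µg/L·h

AUC = 5648 µg/L·h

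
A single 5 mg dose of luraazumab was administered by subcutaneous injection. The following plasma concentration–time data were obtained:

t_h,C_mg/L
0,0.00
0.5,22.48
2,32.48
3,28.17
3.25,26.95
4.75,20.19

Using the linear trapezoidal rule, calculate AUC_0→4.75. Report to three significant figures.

AUC = 119 mg/L·h

Trapezoidal AUC_0→4.75:
  [0→0.5]: (0.00+22.48)/2 × 0.5 = 5.62
  [0.5→2]: (22.48+32.48)/2 × 1.5 = 41.22
  [2→3]: (32.48+28.17)/2 × 1 = 30.325
  [3→3.25]: (28.17+26.95)/2 × 0.25 = 6.89
  [3.25→4.75]: (26.95+20.19)/2 × 1.5 = 35.355
  Sum = 119.41 mg/L·h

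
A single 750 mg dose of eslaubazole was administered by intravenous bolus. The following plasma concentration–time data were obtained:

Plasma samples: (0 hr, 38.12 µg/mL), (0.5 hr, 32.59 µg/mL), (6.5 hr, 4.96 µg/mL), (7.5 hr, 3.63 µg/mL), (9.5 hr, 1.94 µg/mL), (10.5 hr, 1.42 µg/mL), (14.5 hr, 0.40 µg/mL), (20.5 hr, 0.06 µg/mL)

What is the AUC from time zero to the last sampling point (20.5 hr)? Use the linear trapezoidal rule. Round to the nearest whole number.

Trapezoidal AUC_0→20.5:
  [0→0.5]: (38.12+32.59)/2 × 0.5 = 17.6775
  [0.5→6.5]: (32.59+4.96)/2 × 6 = 112.65
  [6.5→7.5]: (4.96+3.63)/2 × 1 = 4.295
  [7.5→9.5]: (3.63+1.94)/2 × 2 = 5.57
  [9.5→10.5]: (1.94+1.42)/2 × 1 = 1.68
  [10.5→14.5]: (1.42+0.40)/2 × 4 = 3.64
  [14.5→20.5]: (0.40+0.06)/2 × 6 = 1.38
  Sum = 146.8925 µg/mL·hr

AUC = 147 µg/mL·hr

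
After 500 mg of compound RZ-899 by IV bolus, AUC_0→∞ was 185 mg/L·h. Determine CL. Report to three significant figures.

CL = Dose_iv / AUC_0→∞
   = 500 / 185 = 2.7027 L/h

CL = 2.70 L/h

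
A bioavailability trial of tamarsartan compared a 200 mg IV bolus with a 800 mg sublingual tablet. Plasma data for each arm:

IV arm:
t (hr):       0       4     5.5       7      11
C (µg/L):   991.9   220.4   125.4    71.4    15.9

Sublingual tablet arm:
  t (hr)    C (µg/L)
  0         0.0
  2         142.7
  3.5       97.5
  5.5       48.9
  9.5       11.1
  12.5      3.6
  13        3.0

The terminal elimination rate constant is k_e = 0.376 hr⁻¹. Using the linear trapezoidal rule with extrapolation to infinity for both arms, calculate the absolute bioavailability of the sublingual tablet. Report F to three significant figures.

Trapezoidal AUC_0→11 (IV):
  [0→4]: (991.9+220.4)/2 × 4 = 2424.6
  [4→5.5]: (220.4+125.4)/2 × 1.5 = 259.35
  [5.5→7]: (125.4+71.4)/2 × 1.5 = 147.6
  [7→11]: (71.4+15.9)/2 × 4 = 174.6
  Sum = 3006.15 µg/L·hr
IV tail: 15.9/0.376 = 42.287; AUC_iv,0→∞ = 3006.15 + 42.287 = 3048.437 µg/L·hr
Trapezoidal AUC_0→13 (sublingual tablet):
  [0→2]: (0.0+142.7)/2 × 2 = 142.7
  [2→3.5]: (142.7+97.5)/2 × 1.5 = 180.15
  [3.5→5.5]: (97.5+48.9)/2 × 2 = 146.4
  [5.5→9.5]: (48.9+11.1)/2 × 4 = 120.0
  [9.5→12.5]: (11.1+3.6)/2 × 3 = 22.05
  [12.5→13]: (3.6+3.0)/2 × 0.5 = 1.65
  Sum = 612.95 µg/L·hr
sublingual tablet tail: 3.0/0.376 = 7.979; AUC_ev,0→∞ = 612.95 + 7.979 = 620.929 µg/L·hr
F = (AUC_ev/D_ev)/(AUC_iv/D_iv) = (620.929/800)/(3048.437/200) = 0.77616125/15.242185 = 0.0509

F = 0.0509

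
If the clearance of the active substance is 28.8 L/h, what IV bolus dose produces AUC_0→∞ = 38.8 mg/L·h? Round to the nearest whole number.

Dose_iv = CL × AUC_0→∞
     = 28.8 × 38.8 = 1117.44 mg

Dose = 1117 mg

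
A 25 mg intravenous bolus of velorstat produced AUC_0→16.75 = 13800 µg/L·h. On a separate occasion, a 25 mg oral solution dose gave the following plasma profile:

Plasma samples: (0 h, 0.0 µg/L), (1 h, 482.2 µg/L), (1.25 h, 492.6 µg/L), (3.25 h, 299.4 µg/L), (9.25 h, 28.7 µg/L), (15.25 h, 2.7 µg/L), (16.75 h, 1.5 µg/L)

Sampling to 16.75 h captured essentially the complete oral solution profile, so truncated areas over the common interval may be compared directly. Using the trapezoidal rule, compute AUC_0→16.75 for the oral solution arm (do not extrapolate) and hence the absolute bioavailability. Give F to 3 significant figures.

Trapezoidal AUC_0→16.75 (oral solution):
  [0→1]: (0.0+482.2)/2 × 1 = 241.1
  [1→1.25]: (482.2+492.6)/2 × 0.25 = 121.85
  [1.25→3.25]: (492.6+299.4)/2 × 2 = 792.0
  [3.25→9.25]: (299.4+28.7)/2 × 6 = 984.3
  [9.25→15.25]: (28.7+2.7)/2 × 6 = 94.2
  [15.25→16.75]: (2.7+1.5)/2 × 1.5 = 3.15
  Sum = 2236.6 µg/L·h
F = (AUC_ev/D_ev)/(AUC_iv/D_iv) = (2236.6/25)/(13800/25) = 89.464/552 = 0.1621

F = 0.162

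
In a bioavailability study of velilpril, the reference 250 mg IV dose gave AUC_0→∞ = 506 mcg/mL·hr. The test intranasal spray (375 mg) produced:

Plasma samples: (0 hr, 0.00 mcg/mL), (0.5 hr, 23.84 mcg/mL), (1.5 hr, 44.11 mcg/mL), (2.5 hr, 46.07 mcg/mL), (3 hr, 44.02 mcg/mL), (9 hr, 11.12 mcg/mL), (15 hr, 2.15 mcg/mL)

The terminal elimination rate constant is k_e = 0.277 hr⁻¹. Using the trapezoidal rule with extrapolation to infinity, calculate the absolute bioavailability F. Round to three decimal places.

Trapezoidal AUC_0→15 (intranasal spray):
  [0→0.5]: (0.00+23.84)/2 × 0.5 = 5.96
  [0.5→1.5]: (23.84+44.11)/2 × 1 = 33.975
  [1.5→2.5]: (44.11+46.07)/2 × 1 = 45.09
  [2.5→3]: (46.07+44.02)/2 × 0.5 = 22.5225
  [3→9]: (44.02+11.12)/2 × 6 = 165.42
  [9→15]: (11.12+2.15)/2 × 6 = 39.81
  Sum = 312.7775 mcg/mL·hr
Tail: C_last/k_e = 2.15/0.277 = 7.762
AUC_0→∞ (intranasal spray) = 312.7775 + 7.762 = 320.5395 mcg/mL·hr
F = (AUC_ev/D_ev)/(AUC_iv/D_iv) = (320.5395/375)/(506/250) = 0.854772/2.024 = 0.4223

F = 0.422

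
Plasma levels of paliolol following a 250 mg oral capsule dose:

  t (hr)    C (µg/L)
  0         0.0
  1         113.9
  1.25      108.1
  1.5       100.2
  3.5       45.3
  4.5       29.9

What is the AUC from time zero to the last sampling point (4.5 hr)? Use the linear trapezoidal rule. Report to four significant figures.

AUC = 293.8 µg/L·hr

Trapezoidal AUC_0→4.5:
  [0→1]: (0.0+113.9)/2 × 1 = 56.95
  [1→1.25]: (113.9+108.1)/2 × 0.25 = 27.75
  [1.25→1.5]: (108.1+100.2)/2 × 0.25 = 26.0375
  [1.5→3.5]: (100.2+45.3)/2 × 2 = 145.5
  [3.5→4.5]: (45.3+29.9)/2 × 1 = 37.6
  Sum = 293.8375 µg/L·hr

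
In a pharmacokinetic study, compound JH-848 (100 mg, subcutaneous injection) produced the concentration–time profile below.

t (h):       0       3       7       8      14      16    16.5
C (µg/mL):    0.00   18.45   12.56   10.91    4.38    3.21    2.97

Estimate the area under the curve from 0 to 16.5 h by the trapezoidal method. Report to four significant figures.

Trapezoidal AUC_0→16.5:
  [0→3]: (0.00+18.45)/2 × 3 = 27.675
  [3→7]: (18.45+12.56)/2 × 4 = 62.02
  [7→8]: (12.56+10.91)/2 × 1 = 11.735
  [8→14]: (10.91+4.38)/2 × 6 = 45.87
  [14→16]: (4.38+3.21)/2 × 2 = 7.59
  [16→16.5]: (3.21+2.97)/2 × 0.5 = 1.545
  Sum = 156.435 µg/mL·h

AUC = 156.4 µg/mL·h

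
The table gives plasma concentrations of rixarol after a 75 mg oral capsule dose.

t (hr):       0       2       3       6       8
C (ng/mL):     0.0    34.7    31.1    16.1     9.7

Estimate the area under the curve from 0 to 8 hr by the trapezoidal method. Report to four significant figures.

Trapezoidal AUC_0→8:
  [0→2]: (0.0+34.7)/2 × 2 = 34.7
  [2→3]: (34.7+31.1)/2 × 1 = 32.9
  [3→6]: (31.1+16.1)/2 × 3 = 70.8
  [6→8]: (16.1+9.7)/2 × 2 = 25.8
  Sum = 164.2 ng/mL·hr

AUC = 164.2 ng/mL·hr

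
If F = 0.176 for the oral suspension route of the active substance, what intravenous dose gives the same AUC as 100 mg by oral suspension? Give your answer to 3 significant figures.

Systemic exposure from an extravascular dose = F × D_ev, so the equivalent IV dose is F × D_ev.
D_iv = F × D_ev = 0.176 × 100 = 17.6 mg

D_iv = 17.6 mg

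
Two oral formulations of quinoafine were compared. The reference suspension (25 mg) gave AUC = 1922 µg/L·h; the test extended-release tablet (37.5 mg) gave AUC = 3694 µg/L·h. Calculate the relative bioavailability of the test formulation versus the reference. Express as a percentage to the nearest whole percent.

F_rel = 128%

F_rel = (AUC_test/D_test) / (AUC_ref/D_ref)
      = (3694/37.5) / (1922/25)
      = 98.5067 / 76.88 = 1.2813 = 128.13%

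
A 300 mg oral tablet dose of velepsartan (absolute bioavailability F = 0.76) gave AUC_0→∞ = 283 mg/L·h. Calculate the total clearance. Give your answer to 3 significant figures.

CL = F × Dose / AUC_0→∞
   = 0.76 × 300 / 283 = 0.805654 L/h

CL = 0.806 L/h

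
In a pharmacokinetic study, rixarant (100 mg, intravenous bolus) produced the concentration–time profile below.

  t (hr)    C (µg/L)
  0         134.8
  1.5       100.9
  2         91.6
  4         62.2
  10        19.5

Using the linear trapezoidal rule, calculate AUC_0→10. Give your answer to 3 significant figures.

AUC = 624 µg/L·hr

Trapezoidal AUC_0→10:
  [0→1.5]: (134.8+100.9)/2 × 1.5 = 176.775
  [1.5→2]: (100.9+91.6)/2 × 0.5 = 48.125
  [2→4]: (91.6+62.2)/2 × 2 = 153.8
  [4→10]: (62.2+19.5)/2 × 6 = 245.1
  Sum = 623.8 µg/L·hr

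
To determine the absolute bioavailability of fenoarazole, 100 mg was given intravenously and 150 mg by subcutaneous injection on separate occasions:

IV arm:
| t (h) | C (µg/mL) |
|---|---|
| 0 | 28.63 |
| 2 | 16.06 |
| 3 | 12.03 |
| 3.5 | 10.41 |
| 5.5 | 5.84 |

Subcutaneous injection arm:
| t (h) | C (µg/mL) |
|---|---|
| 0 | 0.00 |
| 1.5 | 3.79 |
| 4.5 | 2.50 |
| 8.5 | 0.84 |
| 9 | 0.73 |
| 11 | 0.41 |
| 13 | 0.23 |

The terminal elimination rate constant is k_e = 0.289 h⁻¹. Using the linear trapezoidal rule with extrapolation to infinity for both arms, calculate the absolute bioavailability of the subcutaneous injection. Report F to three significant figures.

F = 0.145

Trapezoidal AUC_0→5.5 (IV):
  [0→2]: (28.63+16.06)/2 × 2 = 44.69
  [2→3]: (16.06+12.03)/2 × 1 = 14.045
  [3→3.5]: (12.03+10.41)/2 × 0.5 = 5.61
  [3.5→5.5]: (10.41+5.84)/2 × 2 = 16.25
  Sum = 80.595 µg/mL·h
IV tail: 5.84/0.289 = 20.208; AUC_iv,0→∞ = 80.595 + 20.208 = 100.803 µg/mL·h
Trapezoidal AUC_0→13 (subcutaneous injection):
  [0→1.5]: (0.00+3.79)/2 × 1.5 = 2.8425
  [1.5→4.5]: (3.79+2.50)/2 × 3 = 9.435
  [4.5→8.5]: (2.50+0.84)/2 × 4 = 6.68
  [8.5→9]: (0.84+0.73)/2 × 0.5 = 0.3925
  [9→11]: (0.73+0.41)/2 × 2 = 1.14
  [11→13]: (0.41+0.23)/2 × 2 = 0.64
  Sum = 21.13 µg/mL·h
subcutaneous injection tail: 0.23/0.289 = 0.796; AUC_ev,0→∞ = 21.13 + 0.796 = 21.926 µg/mL·h
F = (AUC_ev/D_ev)/(AUC_iv/D_iv) = (21.926/150)/(100.803/100) = 0.146173/1.00803 = 0.1450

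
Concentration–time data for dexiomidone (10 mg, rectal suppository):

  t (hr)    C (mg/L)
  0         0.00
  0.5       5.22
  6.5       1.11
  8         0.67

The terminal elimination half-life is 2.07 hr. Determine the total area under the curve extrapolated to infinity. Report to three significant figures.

AUC = 23.6 mg/L·hr

Trapezoidal AUC_0→8:
  [0→0.5]: (0.00+5.22)/2 × 0.5 = 1.305
  [0.5→6.5]: (5.22+1.11)/2 × 6 = 18.99
  [6.5→8]: (1.11+0.67)/2 × 1.5 = 1.335
  Sum = 21.63 mg/L·hr
k_e = ln2 / t½ = 0.693147 / 2.07 = 0.3349 hr^-1
Extrapolated tail: C_last / k_e = 0.67 / 0.3349 = 2.001
AUC_0→∞ = 21.63 + 2.001 = 23.631 mg/L·hr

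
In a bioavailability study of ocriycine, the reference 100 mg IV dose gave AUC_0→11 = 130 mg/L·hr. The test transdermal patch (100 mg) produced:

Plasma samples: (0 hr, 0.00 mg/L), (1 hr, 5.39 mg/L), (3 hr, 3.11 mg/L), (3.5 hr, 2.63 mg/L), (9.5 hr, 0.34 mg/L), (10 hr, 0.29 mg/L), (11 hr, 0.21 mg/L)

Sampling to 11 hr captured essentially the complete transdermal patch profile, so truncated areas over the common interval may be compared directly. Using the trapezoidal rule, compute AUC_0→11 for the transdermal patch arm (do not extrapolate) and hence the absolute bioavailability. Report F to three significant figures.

F = 0.169

Trapezoidal AUC_0→11 (transdermal patch):
  [0→1]: (0.00+5.39)/2 × 1 = 2.695
  [1→3]: (5.39+3.11)/2 × 2 = 8.5
  [3→3.5]: (3.11+2.63)/2 × 0.5 = 1.435
  [3.5→9.5]: (2.63+0.34)/2 × 6 = 8.91
  [9.5→10]: (0.34+0.29)/2 × 0.5 = 0.1575
  [10→11]: (0.29+0.21)/2 × 1 = 0.25
  Sum = 21.9475 mg/L·hr
F = (AUC_ev/D_ev)/(AUC_iv/D_iv) = (21.9475/100)/(130/100) = 0.219475/1.3 = 0.1688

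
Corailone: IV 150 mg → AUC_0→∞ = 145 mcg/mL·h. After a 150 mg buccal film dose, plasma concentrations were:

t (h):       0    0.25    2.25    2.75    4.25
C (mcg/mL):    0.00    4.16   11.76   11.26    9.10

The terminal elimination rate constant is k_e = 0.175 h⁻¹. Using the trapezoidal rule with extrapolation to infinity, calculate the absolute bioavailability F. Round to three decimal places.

Trapezoidal AUC_0→4.25 (buccal film):
  [0→0.25]: (0.00+4.16)/2 × 0.25 = 0.52
  [0.25→2.25]: (4.16+11.76)/2 × 2 = 15.92
  [2.25→2.75]: (11.76+11.26)/2 × 0.5 = 5.755
  [2.75→4.25]: (11.26+9.10)/2 × 1.5 = 15.27
  Sum = 37.465 mcg/mL·h
Tail: C_last/k_e = 9.10/0.175 = 52.000
AUC_0→∞ (buccal film) = 37.465 + 52.000 = 89.465 mcg/mL·h
F = (AUC_ev/D_ev)/(AUC_iv/D_iv) = (89.465/150)/(145/150) = 0.596433/0.966667 = 0.6170

F = 0.617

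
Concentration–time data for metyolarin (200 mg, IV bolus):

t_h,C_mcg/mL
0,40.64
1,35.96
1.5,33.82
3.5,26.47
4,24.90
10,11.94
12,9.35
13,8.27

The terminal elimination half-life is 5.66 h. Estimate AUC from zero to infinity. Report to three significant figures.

AUC = 337 mcg/mL·h

Trapezoidal AUC_0→13:
  [0→1]: (40.64+35.96)/2 × 1 = 38.3
  [1→1.5]: (35.96+33.82)/2 × 0.5 = 17.445
  [1.5→3.5]: (33.82+26.47)/2 × 2 = 60.29
  [3.5→4]: (26.47+24.90)/2 × 0.5 = 12.8425
  [4→10]: (24.90+11.94)/2 × 6 = 110.52
  [10→12]: (11.94+9.35)/2 × 2 = 21.29
  [12→13]: (9.35+8.27)/2 × 1 = 8.81
  Sum = 269.4975 mcg/mL·h
k_e = ln2 / t½ = 0.693147 / 5.66 = 0.1225 h^-1
Extrapolated tail: C_last / k_e = 8.27 / 0.1225 = 67.510
AUC_0→∞ = 269.4975 + 67.510 = 337.0075 mcg/mL·h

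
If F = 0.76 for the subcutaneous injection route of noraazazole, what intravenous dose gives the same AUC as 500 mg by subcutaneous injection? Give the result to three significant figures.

Systemic exposure from an extravascular dose = F × D_ev, so the equivalent IV dose is F × D_ev.
D_iv = F × D_ev = 0.76 × 500 = 380 mg

D_iv = 380 mg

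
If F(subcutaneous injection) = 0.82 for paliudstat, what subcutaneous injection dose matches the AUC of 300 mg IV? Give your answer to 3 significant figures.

D_subcutaneous = 366 mg

For equal systemic exposure: F × D_ev = D_iv
D_ev = D_iv / F = 300 / 0.82 = 365.854 mg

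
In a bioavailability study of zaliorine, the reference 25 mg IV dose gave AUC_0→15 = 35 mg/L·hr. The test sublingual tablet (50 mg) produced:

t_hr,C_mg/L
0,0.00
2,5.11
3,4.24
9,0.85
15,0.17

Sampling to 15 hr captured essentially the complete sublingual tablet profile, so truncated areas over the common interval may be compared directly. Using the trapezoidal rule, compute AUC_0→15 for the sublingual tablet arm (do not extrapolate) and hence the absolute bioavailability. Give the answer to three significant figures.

Trapezoidal AUC_0→15 (sublingual tablet):
  [0→2]: (0.00+5.11)/2 × 2 = 5.11
  [2→3]: (5.11+4.24)/2 × 1 = 4.675
  [3→9]: (4.24+0.85)/2 × 6 = 15.27
  [9→15]: (0.85+0.17)/2 × 6 = 3.06
  Sum = 28.115 mg/L·hr
F = (AUC_ev/D_ev)/(AUC_iv/D_iv) = (28.115/50)/(35/25) = 0.5623/1.4 = 0.4016

F = 0.402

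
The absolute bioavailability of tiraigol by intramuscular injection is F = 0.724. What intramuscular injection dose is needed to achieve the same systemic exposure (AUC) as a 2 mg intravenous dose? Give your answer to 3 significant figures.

For equal systemic exposure: F × D_ev = D_iv
D_ev = D_iv / F = 2 / 0.724 = 2.76243 mg

D_intramuscular = 2.76 mg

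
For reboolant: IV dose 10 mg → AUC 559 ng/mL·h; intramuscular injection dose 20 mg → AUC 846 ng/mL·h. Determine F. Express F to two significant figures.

F = 0.76

F = (AUC_ev / D_ev) / (AUC_iv / D_iv)
  = (846/20) / (559/10)
  = 42.3 / 55.9 = 0.7567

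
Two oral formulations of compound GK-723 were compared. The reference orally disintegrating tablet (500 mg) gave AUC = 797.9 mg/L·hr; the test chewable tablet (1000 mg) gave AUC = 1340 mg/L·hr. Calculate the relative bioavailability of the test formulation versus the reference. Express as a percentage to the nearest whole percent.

F_rel = (AUC_test/D_test) / (AUC_ref/D_ref)
      = (1340/1000) / (797.9/500)
      = 1.34 / 1.5958 = 0.8397 = 83.97%

F_rel = 84%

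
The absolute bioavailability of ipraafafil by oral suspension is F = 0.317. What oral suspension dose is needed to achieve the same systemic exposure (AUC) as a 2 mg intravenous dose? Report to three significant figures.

D_oral = 6.31 mg

For equal systemic exposure: F × D_ev = D_iv
D_ev = D_iv / F = 2 / 0.317 = 6.30915 mg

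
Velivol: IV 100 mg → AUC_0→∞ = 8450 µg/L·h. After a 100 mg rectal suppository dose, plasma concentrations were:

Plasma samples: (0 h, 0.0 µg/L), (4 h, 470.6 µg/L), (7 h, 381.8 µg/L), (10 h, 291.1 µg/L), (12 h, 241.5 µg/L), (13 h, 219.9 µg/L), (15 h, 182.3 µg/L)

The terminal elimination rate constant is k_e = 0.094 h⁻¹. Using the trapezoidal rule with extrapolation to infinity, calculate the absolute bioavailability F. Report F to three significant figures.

Trapezoidal AUC_0→15 (rectal suppository):
  [0→4]: (0.0+470.6)/2 × 4 = 941.2
  [4→7]: (470.6+381.8)/2 × 3 = 1278.6
  [7→10]: (381.8+291.1)/2 × 3 = 1009.35
  [10→12]: (291.1+241.5)/2 × 2 = 532.6
  [12→13]: (241.5+219.9)/2 × 1 = 230.7
  [13→15]: (219.9+182.3)/2 × 2 = 402.2
  Sum = 4394.65 µg/L·h
Tail: C_last/k_e = 182.3/0.094 = 1939.362
AUC_0→∞ (rectal suppository) = 4394.65 + 1939.362 = 6334.012 µg/L·h
F = (AUC_ev/D_ev)/(AUC_iv/D_iv) = (6334.012/100)/(8450/100) = 63.34012/84.5 = 0.7496

F = 0.750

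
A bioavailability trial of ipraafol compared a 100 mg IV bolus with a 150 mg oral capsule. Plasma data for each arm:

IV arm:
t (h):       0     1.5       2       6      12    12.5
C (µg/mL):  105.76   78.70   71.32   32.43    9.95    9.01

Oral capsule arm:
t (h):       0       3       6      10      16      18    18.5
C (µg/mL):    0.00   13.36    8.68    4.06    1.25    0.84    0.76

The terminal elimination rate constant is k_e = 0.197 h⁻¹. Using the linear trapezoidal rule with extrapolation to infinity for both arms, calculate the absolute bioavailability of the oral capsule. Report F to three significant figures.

F = 0.120

Trapezoidal AUC_0→12.5 (IV):
  [0→1.5]: (105.76+78.70)/2 × 1.5 = 138.345
  [1.5→2]: (78.70+71.32)/2 × 0.5 = 37.505
  [2→6]: (71.32+32.43)/2 × 4 = 207.5
  [6→12]: (32.43+9.95)/2 × 6 = 127.14
  [12→12.5]: (9.95+9.01)/2 × 0.5 = 4.74
  Sum = 515.23 µg/mL·h
IV tail: 9.01/0.197 = 45.736; AUC_iv,0→∞ = 515.23 + 45.736 = 560.966 µg/mL·h
Trapezoidal AUC_0→18.5 (oral capsule):
  [0→3]: (0.00+13.36)/2 × 3 = 20.04
  [3→6]: (13.36+8.68)/2 × 3 = 33.06
  [6→10]: (8.68+4.06)/2 × 4 = 25.48
  [10→16]: (4.06+1.25)/2 × 6 = 15.93
  [16→18]: (1.25+0.84)/2 × 2 = 2.09
  [18→18.5]: (0.84+0.76)/2 × 0.5 = 0.4
  Sum = 97.0 µg/mL·h
oral capsule tail: 0.76/0.197 = 3.858; AUC_ev,0→∞ = 97.0 + 3.858 = 100.858 µg/mL·h
F = (AUC_ev/D_ev)/(AUC_iv/D_iv) = (100.858/150)/(560.966/100) = 0.672387/5.60966 = 0.1199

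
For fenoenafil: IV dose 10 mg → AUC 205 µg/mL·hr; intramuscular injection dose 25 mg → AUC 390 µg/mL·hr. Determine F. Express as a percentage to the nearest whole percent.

F = 76%

F = (AUC_ev / D_ev) / (AUC_iv / D_iv)
  = (390/25) / (205/10)
  = 15.6 / 20.5 = 0.7610
  = 76.10%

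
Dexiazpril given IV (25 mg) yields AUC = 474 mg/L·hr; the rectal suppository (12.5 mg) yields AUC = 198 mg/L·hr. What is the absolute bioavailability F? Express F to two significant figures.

F = (AUC_ev / D_ev) / (AUC_iv / D_iv)
  = (198/12.5) / (474/25)
  = 15.84 / 18.96 = 0.8354

F = 0.84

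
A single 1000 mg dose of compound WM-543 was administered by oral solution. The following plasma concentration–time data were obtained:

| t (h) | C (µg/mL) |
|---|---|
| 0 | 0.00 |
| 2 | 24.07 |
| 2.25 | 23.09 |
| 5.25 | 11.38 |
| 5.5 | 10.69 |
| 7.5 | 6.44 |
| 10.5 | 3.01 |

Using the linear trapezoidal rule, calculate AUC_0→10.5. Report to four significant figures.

Trapezoidal AUC_0→10.5:
  [0→2]: (0.00+24.07)/2 × 2 = 24.07
  [2→2.25]: (24.07+23.09)/2 × 0.25 = 5.895
  [2.25→5.25]: (23.09+11.38)/2 × 3 = 51.705
  [5.25→5.5]: (11.38+10.69)/2 × 0.25 = 2.75875
  [5.5→7.5]: (10.69+6.44)/2 × 2 = 17.13
  [7.5→10.5]: (6.44+3.01)/2 × 3 = 14.175
  Sum = 115.73375 µg/mL·h

AUC = 115.7 µg/mL·h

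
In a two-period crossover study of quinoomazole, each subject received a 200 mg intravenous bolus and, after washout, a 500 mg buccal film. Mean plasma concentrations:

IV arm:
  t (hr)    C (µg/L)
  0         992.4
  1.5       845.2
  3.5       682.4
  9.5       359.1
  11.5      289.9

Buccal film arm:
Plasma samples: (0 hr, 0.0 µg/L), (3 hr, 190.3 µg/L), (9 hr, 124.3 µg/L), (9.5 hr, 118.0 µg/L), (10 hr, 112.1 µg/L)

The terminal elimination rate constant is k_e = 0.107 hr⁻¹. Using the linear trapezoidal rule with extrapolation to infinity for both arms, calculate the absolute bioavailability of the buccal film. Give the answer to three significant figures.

Trapezoidal AUC_0→11.5 (IV):
  [0→1.5]: (992.4+845.2)/2 × 1.5 = 1378.2
  [1.5→3.5]: (845.2+682.4)/2 × 2 = 1527.6
  [3.5→9.5]: (682.4+359.1)/2 × 6 = 3124.5
  [9.5→11.5]: (359.1+289.9)/2 × 2 = 649.0
  Sum = 6679.3 µg/L·hr
IV tail: 289.9/0.107 = 2709.346; AUC_iv,0→∞ = 6679.3 + 2709.346 = 9388.646 µg/L·hr
Trapezoidal AUC_0→10 (buccal film):
  [0→3]: (0.0+190.3)/2 × 3 = 285.45
  [3→9]: (190.3+124.3)/2 × 6 = 943.8
  [9→9.5]: (124.3+118.0)/2 × 0.5 = 60.575
  [9.5→10]: (118.0+112.1)/2 × 0.5 = 57.525
  Sum = 1347.35 µg/L·hr
buccal film tail: 112.1/0.107 = 1047.664; AUC_ev,0→∞ = 1347.35 + 1047.664 = 2395.014 µg/L·hr
F = (AUC_ev/D_ev)/(AUC_iv/D_iv) = (2395.014/500)/(9388.646/200) = 4.790028/46.94323 = 0.1020

F = 0.102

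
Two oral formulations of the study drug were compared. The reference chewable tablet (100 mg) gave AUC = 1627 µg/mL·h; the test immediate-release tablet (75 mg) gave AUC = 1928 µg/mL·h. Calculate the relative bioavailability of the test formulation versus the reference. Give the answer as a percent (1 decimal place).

F_rel = (AUC_test/D_test) / (AUC_ref/D_ref)
      = (1928/75) / (1627/100)
      = 25.7067 / 16.27 = 1.5800 = 158.00%

F_rel = 158.0%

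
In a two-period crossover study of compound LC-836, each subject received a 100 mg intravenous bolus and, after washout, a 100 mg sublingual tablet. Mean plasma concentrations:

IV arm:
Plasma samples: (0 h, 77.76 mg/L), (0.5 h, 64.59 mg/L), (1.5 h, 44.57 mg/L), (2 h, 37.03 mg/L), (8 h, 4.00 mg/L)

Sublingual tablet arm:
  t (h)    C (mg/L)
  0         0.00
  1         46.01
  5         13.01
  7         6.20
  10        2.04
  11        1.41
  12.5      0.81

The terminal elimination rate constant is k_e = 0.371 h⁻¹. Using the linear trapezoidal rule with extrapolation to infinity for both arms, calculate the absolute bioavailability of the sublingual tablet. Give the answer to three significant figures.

Trapezoidal AUC_0→8 (IV):
  [0→0.5]: (77.76+64.59)/2 × 0.5 = 35.5875
  [0.5→1.5]: (64.59+44.57)/2 × 1 = 54.58
  [1.5→2]: (44.57+37.03)/2 × 0.5 = 20.4
  [2→8]: (37.03+4.00)/2 × 6 = 123.09
  Sum = 233.6575 mg/L·h
IV tail: 4.00/0.371 = 10.782; AUC_iv,0→∞ = 233.6575 + 10.782 = 244.4395 mg/L·h
Trapezoidal AUC_0→12.5 (sublingual tablet):
  [0→1]: (0.00+46.01)/2 × 1 = 23.005
  [1→5]: (46.01+13.01)/2 × 4 = 118.04
  [5→7]: (13.01+6.20)/2 × 2 = 19.21
  [7→10]: (6.20+2.04)/2 × 3 = 12.36
  [10→11]: (2.04+1.41)/2 × 1 = 1.725
  [11→12.5]: (1.41+0.81)/2 × 1.5 = 1.665
  Sum = 176.005 mg/L·h
sublingual tablet tail: 0.81/0.371 = 2.183; AUC_ev,0→∞ = 176.005 + 2.183 = 178.188 mg/L·h
F = (AUC_ev/D_ev)/(AUC_iv/D_iv) = (178.188/100)/(244.4395/100) = 1.78188/2.444395 = 0.7290

F = 0.729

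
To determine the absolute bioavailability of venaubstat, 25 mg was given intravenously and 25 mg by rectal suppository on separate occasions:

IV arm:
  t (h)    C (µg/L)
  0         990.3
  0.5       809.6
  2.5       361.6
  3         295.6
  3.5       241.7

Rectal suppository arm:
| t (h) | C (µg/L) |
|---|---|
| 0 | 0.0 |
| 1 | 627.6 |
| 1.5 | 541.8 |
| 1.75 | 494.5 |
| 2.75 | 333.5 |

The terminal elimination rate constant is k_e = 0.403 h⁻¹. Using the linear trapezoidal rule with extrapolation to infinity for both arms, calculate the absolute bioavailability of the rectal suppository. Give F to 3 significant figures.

Trapezoidal AUC_0→3.5 (IV):
  [0→0.5]: (990.3+809.6)/2 × 0.5 = 449.975
  [0.5→2.5]: (809.6+361.6)/2 × 2 = 1171.2
  [2.5→3]: (361.6+295.6)/2 × 0.5 = 164.3
  [3→3.5]: (295.6+241.7)/2 × 0.5 = 134.325
  Sum = 1919.8 µg/L·h
IV tail: 241.7/0.403 = 599.752; AUC_iv,0→∞ = 1919.8 + 599.752 = 2519.552 µg/L·h
Trapezoidal AUC_0→2.75 (rectal suppository):
  [0→1]: (0.0+627.6)/2 × 1 = 313.8
  [1→1.5]: (627.6+541.8)/2 × 0.5 = 292.35
  [1.5→1.75]: (541.8+494.5)/2 × 0.25 = 129.5375
  [1.75→2.75]: (494.5+333.5)/2 × 1 = 414.0
  Sum = 1149.6875 µg/L·h
rectal suppository tail: 333.5/0.403 = 827.543; AUC_ev,0→∞ = 1149.6875 + 827.543 = 1977.2305 µg/L·h
F = (AUC_ev/D_ev)/(AUC_iv/D_iv) = (1977.2305/25)/(2519.552/25) = 79.08922/100.78208 = 0.7848

F = 0.785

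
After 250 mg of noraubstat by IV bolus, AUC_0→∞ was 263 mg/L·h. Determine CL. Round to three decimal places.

CL = Dose_iv / AUC_0→∞
   = 250 / 263 = 0.95057 L/h

CL = 0.951 L/h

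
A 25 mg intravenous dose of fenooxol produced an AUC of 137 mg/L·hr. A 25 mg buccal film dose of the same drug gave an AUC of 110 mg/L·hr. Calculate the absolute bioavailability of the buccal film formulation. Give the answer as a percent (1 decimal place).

F = (AUC_ev / D_ev) / (AUC_iv / D_iv)
  = (110/25) / (137/25)
  = 4.4 / 5.48 = 0.8029
  = 80.29%

F = 80.3%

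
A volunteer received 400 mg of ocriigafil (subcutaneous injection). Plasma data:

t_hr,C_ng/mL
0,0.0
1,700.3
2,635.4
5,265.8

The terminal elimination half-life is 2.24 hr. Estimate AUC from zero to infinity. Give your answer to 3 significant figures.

Trapezoidal AUC_0→5:
  [0→1]: (0.0+700.3)/2 × 1 = 350.15
  [1→2]: (700.3+635.4)/2 × 1 = 667.85
  [2→5]: (635.4+265.8)/2 × 3 = 1351.8
  Sum = 2369.8 ng/mL·hr
k_e = ln2 / t½ = 0.693147 / 2.24 = 0.3094 hr^-1
Extrapolated tail: C_last / k_e = 265.8 / 0.3094 = 859.082
AUC_0→∞ = 2369.8 + 859.082 = 3228.882 ng/mL·hr

AUC = 3230 ng/mL·hr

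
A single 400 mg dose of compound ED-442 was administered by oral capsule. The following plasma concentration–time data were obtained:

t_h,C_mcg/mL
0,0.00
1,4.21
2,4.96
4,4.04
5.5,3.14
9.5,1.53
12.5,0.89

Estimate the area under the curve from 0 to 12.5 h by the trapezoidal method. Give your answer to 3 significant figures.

AUC = 34.0 mcg/mL·h

Trapezoidal AUC_0→12.5:
  [0→1]: (0.00+4.21)/2 × 1 = 2.105
  [1→2]: (4.21+4.96)/2 × 1 = 4.585
  [2→4]: (4.96+4.04)/2 × 2 = 9.0
  [4→5.5]: (4.04+3.14)/2 × 1.5 = 5.385
  [5.5→9.5]: (3.14+1.53)/2 × 4 = 9.34
  [9.5→12.5]: (1.53+0.89)/2 × 3 = 3.63
  Sum = 34.045 mcg/mL·h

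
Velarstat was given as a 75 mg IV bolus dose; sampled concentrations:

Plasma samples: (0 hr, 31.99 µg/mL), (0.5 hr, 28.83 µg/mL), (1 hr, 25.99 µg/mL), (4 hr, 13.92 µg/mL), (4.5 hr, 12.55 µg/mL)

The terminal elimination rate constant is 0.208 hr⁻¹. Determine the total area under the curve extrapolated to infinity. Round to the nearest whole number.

Trapezoidal AUC_0→4.5:
  [0→0.5]: (31.99+28.83)/2 × 0.5 = 15.205
  [0.5→1]: (28.83+25.99)/2 × 0.5 = 13.705
  [1→4]: (25.99+13.92)/2 × 3 = 59.865
  [4→4.5]: (13.92+12.55)/2 × 0.5 = 6.6175
  Sum = 95.3925 µg/mL·hr
Extrapolated tail: C_last / k_e = 12.55 / 0.208 = 60.337
AUC_0→∞ = 95.3925 + 60.337 = 155.7295 µg/mL·hr

AUC = 156 µg/mL·hr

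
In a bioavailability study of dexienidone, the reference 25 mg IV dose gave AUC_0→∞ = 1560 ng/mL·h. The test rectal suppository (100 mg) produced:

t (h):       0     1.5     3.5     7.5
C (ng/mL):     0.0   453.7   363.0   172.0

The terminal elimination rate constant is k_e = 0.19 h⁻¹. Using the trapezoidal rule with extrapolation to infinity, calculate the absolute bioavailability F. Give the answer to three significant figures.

F = 0.502

Trapezoidal AUC_0→7.5 (rectal suppository):
  [0→1.5]: (0.0+453.7)/2 × 1.5 = 340.275
  [1.5→3.5]: (453.7+363.0)/2 × 2 = 816.7
  [3.5→7.5]: (363.0+172.0)/2 × 4 = 1070.0
  Sum = 2226.975 ng/mL·h
Tail: C_last/k_e = 172.0/0.19 = 905.263
AUC_0→∞ (rectal suppository) = 2226.975 + 905.263 = 3132.238 ng/mL·h
F = (AUC_ev/D_ev)/(AUC_iv/D_iv) = (3132.238/100)/(1560/25) = 31.32238/62.4 = 0.5020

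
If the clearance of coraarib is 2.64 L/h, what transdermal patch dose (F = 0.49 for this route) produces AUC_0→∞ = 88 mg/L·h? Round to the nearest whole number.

Dose = 474 mg

Dose = CL × AUC_0→∞ / F
     = 2.64 × 88 / 0.49 = 474.122 mg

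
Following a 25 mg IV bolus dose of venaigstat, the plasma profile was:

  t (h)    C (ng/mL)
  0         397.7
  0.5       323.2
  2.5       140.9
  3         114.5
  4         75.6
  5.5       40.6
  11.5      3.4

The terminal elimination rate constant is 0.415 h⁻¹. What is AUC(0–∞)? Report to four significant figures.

Trapezoidal AUC_0→11.5:
  [0→0.5]: (397.7+323.2)/2 × 0.5 = 180.225
  [0.5→2.5]: (323.2+140.9)/2 × 2 = 464.1
  [2.5→3]: (140.9+114.5)/2 × 0.5 = 63.85
  [3→4]: (114.5+75.6)/2 × 1 = 95.05
  [4→5.5]: (75.6+40.6)/2 × 1.5 = 87.15
  [5.5→11.5]: (40.6+3.4)/2 × 6 = 132.0
  Sum = 1022.375 ng/mL·h
Extrapolated tail: C_last / k_e = 3.4 / 0.415 = 8.193
AUC_0→∞ = 1022.375 + 8.193 = 1030.568 ng/mL·h

AUC = 1031 ng/mL·h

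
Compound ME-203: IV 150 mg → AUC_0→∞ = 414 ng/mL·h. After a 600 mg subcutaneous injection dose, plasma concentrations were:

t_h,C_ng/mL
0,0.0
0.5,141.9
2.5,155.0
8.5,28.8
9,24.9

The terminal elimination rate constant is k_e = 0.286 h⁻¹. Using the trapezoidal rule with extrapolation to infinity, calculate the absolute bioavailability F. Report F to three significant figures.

F = 0.594

Trapezoidal AUC_0→9 (subcutaneous injection):
  [0→0.5]: (0.0+141.9)/2 × 0.5 = 35.475
  [0.5→2.5]: (141.9+155.0)/2 × 2 = 296.9
  [2.5→8.5]: (155.0+28.8)/2 × 6 = 551.4
  [8.5→9]: (28.8+24.9)/2 × 0.5 = 13.425
  Sum = 897.2 ng/mL·h
Tail: C_last/k_e = 24.9/0.286 = 87.063
AUC_0→∞ (subcutaneous injection) = 897.2 + 87.063 = 984.263 ng/mL·h
F = (AUC_ev/D_ev)/(AUC_iv/D_iv) = (984.263/600)/(414/150) = 1.64044/2.76 = 0.5944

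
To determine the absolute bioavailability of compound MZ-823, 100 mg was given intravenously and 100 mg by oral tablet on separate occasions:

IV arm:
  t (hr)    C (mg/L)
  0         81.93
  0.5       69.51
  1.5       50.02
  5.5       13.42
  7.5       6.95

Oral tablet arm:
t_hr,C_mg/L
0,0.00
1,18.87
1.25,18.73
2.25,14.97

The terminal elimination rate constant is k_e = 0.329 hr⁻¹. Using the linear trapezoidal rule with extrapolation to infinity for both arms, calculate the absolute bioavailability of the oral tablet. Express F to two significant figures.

F = 0.29

Trapezoidal AUC_0→7.5 (IV):
  [0→0.5]: (81.93+69.51)/2 × 0.5 = 37.86
  [0.5→1.5]: (69.51+50.02)/2 × 1 = 59.765
  [1.5→5.5]: (50.02+13.42)/2 × 4 = 126.88
  [5.5→7.5]: (13.42+6.95)/2 × 2 = 20.37
  Sum = 244.875 mg/L·hr
IV tail: 6.95/0.329 = 21.125; AUC_iv,0→∞ = 244.875 + 21.125 = 266.0 mg/L·hr
Trapezoidal AUC_0→2.25 (oral tablet):
  [0→1]: (0.00+18.87)/2 × 1 = 9.435
  [1→1.25]: (18.87+18.73)/2 × 0.25 = 4.7
  [1.25→2.25]: (18.73+14.97)/2 × 1 = 16.85
  Sum = 30.985 mg/L·hr
oral tablet tail: 14.97/0.329 = 45.502; AUC_ev,0→∞ = 30.985 + 45.502 = 76.487 mg/L·hr
F = (AUC_ev/D_ev)/(AUC_iv/D_iv) = (76.487/100)/(266.0/100) = 0.76487/2.66 = 0.2875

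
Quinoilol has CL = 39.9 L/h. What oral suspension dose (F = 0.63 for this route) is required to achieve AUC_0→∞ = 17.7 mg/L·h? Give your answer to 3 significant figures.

Dose = CL × AUC_0→∞ / F
     = 39.9 × 17.7 / 0.63 = 1121 mg

Dose = 1120 mg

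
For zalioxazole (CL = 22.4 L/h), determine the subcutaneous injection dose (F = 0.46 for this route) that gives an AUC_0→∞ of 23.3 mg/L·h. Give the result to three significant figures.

Dose = CL × AUC_0→∞ / F
     = 22.4 × 23.3 / 0.46 = 1134.61 mg

Dose = 1130 mg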